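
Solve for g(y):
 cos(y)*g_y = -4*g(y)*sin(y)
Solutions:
 g(y) = C1*cos(y)^4


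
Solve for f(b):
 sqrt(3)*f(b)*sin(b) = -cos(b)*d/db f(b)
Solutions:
 f(b) = C1*cos(b)^(sqrt(3))


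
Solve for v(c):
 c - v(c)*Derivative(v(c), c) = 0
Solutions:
 v(c) = -sqrt(C1 + c^2)
 v(c) = sqrt(C1 + c^2)


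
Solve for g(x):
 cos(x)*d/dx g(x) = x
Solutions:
 g(x) = C1 + Integral(x/cos(x), x)


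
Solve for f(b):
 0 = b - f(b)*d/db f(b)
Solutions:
 f(b) = -sqrt(C1 + b^2)
 f(b) = sqrt(C1 + b^2)


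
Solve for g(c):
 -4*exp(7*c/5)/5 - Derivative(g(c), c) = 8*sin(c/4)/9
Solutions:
 g(c) = C1 - 4*exp(7*c/5)/7 + 32*cos(c/4)/9


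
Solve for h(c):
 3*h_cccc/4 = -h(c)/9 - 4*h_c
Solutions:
 h(c) = (C1/sqrt(exp(c*sqrt(-4*(sqrt(26243) + 162)^(1/3)/9 - 4/(9*(sqrt(26243) + 162)^(1/3)) + 16/sqrt((sqrt(26243) + 162)^(-1/3) + (sqrt(26243) + 162)^(1/3))))) + C2*sqrt(exp(c*sqrt(-4*(sqrt(26243) + 162)^(1/3)/9 - 4/(9*(sqrt(26243) + 162)^(1/3)) + 16/sqrt((sqrt(26243) + 162)^(-1/3) + (sqrt(26243) + 162)^(1/3))))))*exp(-c*sqrt((sqrt(26243) + 162)^(-1/3) + (sqrt(26243) + 162)^(1/3))/3) + (C3*sin(c*sqrt(4/(9*(sqrt(26243) + 162)^(1/3)) + 4*(sqrt(26243) + 162)^(1/3)/9 + 16/sqrt((sqrt(26243) + 162)^(-1/3) + (sqrt(26243) + 162)^(1/3)))/2) + C4*cos(c*sqrt(4/(9*(sqrt(26243) + 162)^(1/3)) + 4*(sqrt(26243) + 162)^(1/3)/9 + 16/sqrt((sqrt(26243) + 162)^(-1/3) + (sqrt(26243) + 162)^(1/3)))/2))*exp(c*sqrt((sqrt(26243) + 162)^(-1/3) + (sqrt(26243) + 162)^(1/3))/3)


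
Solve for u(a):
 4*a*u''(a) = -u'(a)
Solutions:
 u(a) = C1 + C2*a^(3/4)


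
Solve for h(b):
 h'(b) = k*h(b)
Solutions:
 h(b) = C1*exp(b*k)


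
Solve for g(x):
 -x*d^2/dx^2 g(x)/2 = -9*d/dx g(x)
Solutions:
 g(x) = C1 + C2*x^19


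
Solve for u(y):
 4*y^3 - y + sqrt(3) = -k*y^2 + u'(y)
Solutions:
 u(y) = C1 + k*y^3/3 + y^4 - y^2/2 + sqrt(3)*y


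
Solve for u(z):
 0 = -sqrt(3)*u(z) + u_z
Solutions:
 u(z) = C1*exp(sqrt(3)*z)


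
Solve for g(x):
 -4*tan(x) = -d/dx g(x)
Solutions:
 g(x) = C1 - 4*log(cos(x))


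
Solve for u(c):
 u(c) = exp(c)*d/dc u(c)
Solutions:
 u(c) = C1*exp(-exp(-c))


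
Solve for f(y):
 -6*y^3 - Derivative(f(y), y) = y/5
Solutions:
 f(y) = C1 - 3*y^4/2 - y^2/10


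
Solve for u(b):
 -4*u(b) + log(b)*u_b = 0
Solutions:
 u(b) = C1*exp(4*li(b))


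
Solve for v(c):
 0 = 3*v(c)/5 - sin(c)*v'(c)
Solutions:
 v(c) = C1*(cos(c) - 1)^(3/10)/(cos(c) + 1)^(3/10)


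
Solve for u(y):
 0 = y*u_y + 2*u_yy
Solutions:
 u(y) = C1 + C2*erf(y/2)


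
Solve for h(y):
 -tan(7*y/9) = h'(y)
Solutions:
 h(y) = C1 + 9*log(cos(7*y/9))/7


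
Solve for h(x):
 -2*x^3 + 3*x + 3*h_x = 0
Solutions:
 h(x) = C1 + x^4/6 - x^2/2


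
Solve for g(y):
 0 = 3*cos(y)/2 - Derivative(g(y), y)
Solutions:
 g(y) = C1 + 3*sin(y)/2


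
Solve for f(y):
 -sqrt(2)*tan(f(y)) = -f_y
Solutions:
 f(y) = pi - asin(C1*exp(sqrt(2)*y))
 f(y) = asin(C1*exp(sqrt(2)*y))


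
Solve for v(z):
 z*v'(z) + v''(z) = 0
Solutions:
 v(z) = C1 + C2*erf(sqrt(2)*z/2)


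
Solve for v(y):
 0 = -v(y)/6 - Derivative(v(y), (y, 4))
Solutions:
 v(y) = (C1*sin(2^(1/4)*3^(3/4)*y/6) + C2*cos(2^(1/4)*3^(3/4)*y/6))*exp(-2^(1/4)*3^(3/4)*y/6) + (C3*sin(2^(1/4)*3^(3/4)*y/6) + C4*cos(2^(1/4)*3^(3/4)*y/6))*exp(2^(1/4)*3^(3/4)*y/6)


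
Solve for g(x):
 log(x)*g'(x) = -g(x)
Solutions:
 g(x) = C1*exp(-li(x))


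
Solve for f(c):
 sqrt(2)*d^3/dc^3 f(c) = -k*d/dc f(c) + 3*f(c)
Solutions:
 f(c) = C1*exp(c*(-2*2^(1/6)*3^(2/3)*k/(sqrt(6)*sqrt(2*sqrt(2)*k^3 + 243) + 27*sqrt(2))^(1/3) + 6^(1/3)*(sqrt(6)*sqrt(2*sqrt(2)*k^3 + 243) + 27*sqrt(2))^(1/3))/6) + C2*exp(c*(-2*sqrt(2)*k/((-6^(1/3) + 2^(1/3)*3^(5/6)*I)*(sqrt(6)*sqrt(2*sqrt(2)*k^3 + 243) + 27*sqrt(2))^(1/3)) - 6^(1/3)*(sqrt(6)*sqrt(2*sqrt(2)*k^3 + 243) + 27*sqrt(2))^(1/3)/12 + 2^(1/3)*3^(5/6)*I*(sqrt(6)*sqrt(2*sqrt(2)*k^3 + 243) + 27*sqrt(2))^(1/3)/12)) + C3*exp(c*(2*sqrt(2)*k/((6^(1/3) + 2^(1/3)*3^(5/6)*I)*(sqrt(6)*sqrt(2*sqrt(2)*k^3 + 243) + 27*sqrt(2))^(1/3)) - 6^(1/3)*(sqrt(6)*sqrt(2*sqrt(2)*k^3 + 243) + 27*sqrt(2))^(1/3)/12 - 2^(1/3)*3^(5/6)*I*(sqrt(6)*sqrt(2*sqrt(2)*k^3 + 243) + 27*sqrt(2))^(1/3)/12))


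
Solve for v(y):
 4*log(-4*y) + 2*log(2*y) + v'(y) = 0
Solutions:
 v(y) = C1 - 6*y*log(y) + 2*y*(-5*log(2) + 3 - 2*I*pi)


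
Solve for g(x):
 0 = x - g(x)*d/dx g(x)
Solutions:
 g(x) = -sqrt(C1 + x^2)
 g(x) = sqrt(C1 + x^2)


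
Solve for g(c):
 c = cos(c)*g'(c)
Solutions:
 g(c) = C1 + Integral(c/cos(c), c)


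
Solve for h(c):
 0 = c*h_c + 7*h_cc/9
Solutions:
 h(c) = C1 + C2*erf(3*sqrt(14)*c/14)


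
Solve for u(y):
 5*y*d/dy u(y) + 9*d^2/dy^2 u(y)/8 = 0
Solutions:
 u(y) = C1 + C2*erf(2*sqrt(5)*y/3)


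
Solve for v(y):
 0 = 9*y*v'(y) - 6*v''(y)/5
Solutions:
 v(y) = C1 + C2*erfi(sqrt(15)*y/2)


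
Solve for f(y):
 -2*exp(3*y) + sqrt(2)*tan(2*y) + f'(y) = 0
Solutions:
 f(y) = C1 + 2*exp(3*y)/3 + sqrt(2)*log(cos(2*y))/2


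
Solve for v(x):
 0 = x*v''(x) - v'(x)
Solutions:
 v(x) = C1 + C2*x^2


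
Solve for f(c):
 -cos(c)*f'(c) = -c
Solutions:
 f(c) = C1 + Integral(c/cos(c), c)


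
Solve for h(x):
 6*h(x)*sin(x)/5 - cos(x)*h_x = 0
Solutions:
 h(x) = C1/cos(x)^(6/5)


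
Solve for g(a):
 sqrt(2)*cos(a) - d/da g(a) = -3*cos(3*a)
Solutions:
 g(a) = C1 + sqrt(2)*sin(a) + sin(3*a)


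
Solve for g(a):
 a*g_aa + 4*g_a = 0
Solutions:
 g(a) = C1 + C2/a^3


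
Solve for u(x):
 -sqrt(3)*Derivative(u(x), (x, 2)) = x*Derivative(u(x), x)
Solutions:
 u(x) = C1 + C2*erf(sqrt(2)*3^(3/4)*x/6)


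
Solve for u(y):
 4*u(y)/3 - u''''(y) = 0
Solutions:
 u(y) = C1*exp(-sqrt(2)*3^(3/4)*y/3) + C2*exp(sqrt(2)*3^(3/4)*y/3) + C3*sin(sqrt(2)*3^(3/4)*y/3) + C4*cos(sqrt(2)*3^(3/4)*y/3)


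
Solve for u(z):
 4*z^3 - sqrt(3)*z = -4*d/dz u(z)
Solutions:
 u(z) = C1 - z^4/4 + sqrt(3)*z^2/8


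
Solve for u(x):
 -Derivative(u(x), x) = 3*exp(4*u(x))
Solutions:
 u(x) = log(-I*(1/(C1 + 12*x))^(1/4))
 u(x) = log(I*(1/(C1 + 12*x))^(1/4))
 u(x) = log(-(1/(C1 + 12*x))^(1/4))
 u(x) = log(1/(C1 + 12*x))/4


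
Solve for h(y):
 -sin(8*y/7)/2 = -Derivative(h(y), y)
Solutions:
 h(y) = C1 - 7*cos(8*y/7)/16


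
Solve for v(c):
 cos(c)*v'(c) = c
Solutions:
 v(c) = C1 + Integral(c/cos(c), c)


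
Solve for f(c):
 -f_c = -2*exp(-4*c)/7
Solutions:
 f(c) = C1 - exp(-4*c)/14


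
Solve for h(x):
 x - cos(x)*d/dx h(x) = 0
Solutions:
 h(x) = C1 + Integral(x/cos(x), x)


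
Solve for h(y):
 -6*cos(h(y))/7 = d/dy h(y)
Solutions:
 6*y/7 - log(sin(h(y)) - 1)/2 + log(sin(h(y)) + 1)/2 = C1


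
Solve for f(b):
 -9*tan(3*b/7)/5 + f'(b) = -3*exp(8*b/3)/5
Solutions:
 f(b) = C1 - 9*exp(8*b/3)/40 - 21*log(cos(3*b/7))/5


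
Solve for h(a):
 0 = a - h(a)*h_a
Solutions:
 h(a) = -sqrt(C1 + a^2)
 h(a) = sqrt(C1 + a^2)


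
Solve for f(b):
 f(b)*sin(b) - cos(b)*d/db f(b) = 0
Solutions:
 f(b) = C1/cos(b)


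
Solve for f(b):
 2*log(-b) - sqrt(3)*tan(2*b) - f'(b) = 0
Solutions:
 f(b) = C1 + 2*b*log(-b) - 2*b + sqrt(3)*log(cos(2*b))/2


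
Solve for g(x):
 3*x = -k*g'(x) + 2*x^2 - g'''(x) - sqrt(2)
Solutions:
 g(x) = C1 + C2*exp(-x*sqrt(-k)) + C3*exp(x*sqrt(-k)) + 2*x^3/(3*k) - 3*x^2/(2*k) - sqrt(2)*x/k - 4*x/k^2


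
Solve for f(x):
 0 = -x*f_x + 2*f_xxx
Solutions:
 f(x) = C1 + Integral(C2*airyai(2^(2/3)*x/2) + C3*airybi(2^(2/3)*x/2), x)


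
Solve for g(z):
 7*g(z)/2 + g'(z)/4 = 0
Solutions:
 g(z) = C1*exp(-14*z)


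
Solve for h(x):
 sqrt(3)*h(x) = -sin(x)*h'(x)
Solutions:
 h(x) = C1*(cos(x) + 1)^(sqrt(3)/2)/(cos(x) - 1)^(sqrt(3)/2)


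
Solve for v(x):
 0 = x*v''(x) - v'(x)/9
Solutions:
 v(x) = C1 + C2*x^(10/9)


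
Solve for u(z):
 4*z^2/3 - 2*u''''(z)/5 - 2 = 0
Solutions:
 u(z) = C1 + C2*z + C3*z^2 + C4*z^3 + z^6/108 - 5*z^4/24


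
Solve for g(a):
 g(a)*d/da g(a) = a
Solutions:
 g(a) = -sqrt(C1 + a^2)
 g(a) = sqrt(C1 + a^2)


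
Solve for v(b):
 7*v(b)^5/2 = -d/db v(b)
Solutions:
 v(b) = -I*(1/(C1 + 14*b))^(1/4)
 v(b) = I*(1/(C1 + 14*b))^(1/4)
 v(b) = -(1/(C1 + 14*b))^(1/4)
 v(b) = (1/(C1 + 14*b))^(1/4)


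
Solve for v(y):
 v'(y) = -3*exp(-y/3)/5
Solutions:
 v(y) = C1 + 9*exp(-y/3)/5


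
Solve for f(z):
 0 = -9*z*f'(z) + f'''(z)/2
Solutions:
 f(z) = C1 + Integral(C2*airyai(18^(1/3)*z) + C3*airybi(18^(1/3)*z), z)


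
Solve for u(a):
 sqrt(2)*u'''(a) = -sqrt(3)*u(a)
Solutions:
 u(a) = C3*exp(-2^(5/6)*3^(1/6)*a/2) + (C1*sin(2^(5/6)*3^(2/3)*a/4) + C2*cos(2^(5/6)*3^(2/3)*a/4))*exp(2^(5/6)*3^(1/6)*a/4)


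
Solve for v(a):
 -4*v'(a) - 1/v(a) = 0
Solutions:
 v(a) = -sqrt(C1 - 2*a)/2
 v(a) = sqrt(C1 - 2*a)/2


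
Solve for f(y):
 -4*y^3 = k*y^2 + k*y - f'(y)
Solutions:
 f(y) = C1 + k*y^3/3 + k*y^2/2 + y^4


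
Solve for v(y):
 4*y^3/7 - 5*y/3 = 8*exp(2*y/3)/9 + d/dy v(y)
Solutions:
 v(y) = C1 + y^4/7 - 5*y^2/6 - 4*exp(2*y/3)/3


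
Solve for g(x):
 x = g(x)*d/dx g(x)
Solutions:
 g(x) = -sqrt(C1 + x^2)
 g(x) = sqrt(C1 + x^2)


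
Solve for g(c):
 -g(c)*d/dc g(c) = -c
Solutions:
 g(c) = -sqrt(C1 + c^2)
 g(c) = sqrt(C1 + c^2)


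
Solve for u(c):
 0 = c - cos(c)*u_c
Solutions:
 u(c) = C1 + Integral(c/cos(c), c)


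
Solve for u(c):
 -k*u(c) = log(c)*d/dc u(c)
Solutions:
 u(c) = C1*exp(-k*li(c))


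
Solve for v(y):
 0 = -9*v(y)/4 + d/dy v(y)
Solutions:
 v(y) = C1*exp(9*y/4)


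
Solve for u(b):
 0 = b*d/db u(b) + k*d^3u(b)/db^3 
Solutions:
 u(b) = C1 + Integral(C2*airyai(b*(-1/k)^(1/3)) + C3*airybi(b*(-1/k)^(1/3)), b)


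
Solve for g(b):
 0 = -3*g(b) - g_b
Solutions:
 g(b) = C1*exp(-3*b)


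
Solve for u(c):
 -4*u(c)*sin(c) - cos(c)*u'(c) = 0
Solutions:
 u(c) = C1*cos(c)^4


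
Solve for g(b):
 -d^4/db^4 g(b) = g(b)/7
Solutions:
 g(b) = (C1*sin(sqrt(2)*7^(3/4)*b/14) + C2*cos(sqrt(2)*7^(3/4)*b/14))*exp(-sqrt(2)*7^(3/4)*b/14) + (C3*sin(sqrt(2)*7^(3/4)*b/14) + C4*cos(sqrt(2)*7^(3/4)*b/14))*exp(sqrt(2)*7^(3/4)*b/14)


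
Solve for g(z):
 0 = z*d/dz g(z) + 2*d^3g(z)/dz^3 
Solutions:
 g(z) = C1 + Integral(C2*airyai(-2^(2/3)*z/2) + C3*airybi(-2^(2/3)*z/2), z)


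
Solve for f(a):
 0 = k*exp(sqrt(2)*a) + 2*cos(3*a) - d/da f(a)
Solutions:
 f(a) = C1 + sqrt(2)*k*exp(sqrt(2)*a)/2 + 2*sin(3*a)/3


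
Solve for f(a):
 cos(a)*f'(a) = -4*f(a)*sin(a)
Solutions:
 f(a) = C1*cos(a)^4


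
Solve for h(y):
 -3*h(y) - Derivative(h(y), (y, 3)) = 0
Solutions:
 h(y) = C3*exp(-3^(1/3)*y) + (C1*sin(3^(5/6)*y/2) + C2*cos(3^(5/6)*y/2))*exp(3^(1/3)*y/2)


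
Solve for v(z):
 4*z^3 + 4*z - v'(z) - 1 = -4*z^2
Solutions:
 v(z) = C1 + z^4 + 4*z^3/3 + 2*z^2 - z


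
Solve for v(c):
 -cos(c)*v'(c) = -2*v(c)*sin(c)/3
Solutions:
 v(c) = C1/cos(c)^(2/3)


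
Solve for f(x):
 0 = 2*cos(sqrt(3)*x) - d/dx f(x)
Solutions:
 f(x) = C1 + 2*sqrt(3)*sin(sqrt(3)*x)/3


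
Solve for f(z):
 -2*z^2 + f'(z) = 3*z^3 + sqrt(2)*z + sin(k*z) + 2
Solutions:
 f(z) = C1 + 3*z^4/4 + 2*z^3/3 + sqrt(2)*z^2/2 + 2*z - cos(k*z)/k


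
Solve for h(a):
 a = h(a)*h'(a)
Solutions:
 h(a) = -sqrt(C1 + a^2)
 h(a) = sqrt(C1 + a^2)


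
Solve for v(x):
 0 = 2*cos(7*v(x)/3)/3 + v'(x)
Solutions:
 2*x/3 - 3*log(sin(7*v(x)/3) - 1)/14 + 3*log(sin(7*v(x)/3) + 1)/14 = C1


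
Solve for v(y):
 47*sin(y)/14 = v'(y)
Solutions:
 v(y) = C1 - 47*cos(y)/14


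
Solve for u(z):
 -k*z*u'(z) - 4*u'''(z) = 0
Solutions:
 u(z) = C1 + Integral(C2*airyai(2^(1/3)*z*(-k)^(1/3)/2) + C3*airybi(2^(1/3)*z*(-k)^(1/3)/2), z)


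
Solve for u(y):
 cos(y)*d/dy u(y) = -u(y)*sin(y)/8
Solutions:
 u(y) = C1*cos(y)^(1/8)


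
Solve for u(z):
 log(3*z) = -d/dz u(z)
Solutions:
 u(z) = C1 - z*log(z) - z*log(3) + z


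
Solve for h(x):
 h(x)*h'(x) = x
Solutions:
 h(x) = -sqrt(C1 + x^2)
 h(x) = sqrt(C1 + x^2)


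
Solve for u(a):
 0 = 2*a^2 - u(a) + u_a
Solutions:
 u(a) = C1*exp(a) + 2*a^2 + 4*a + 4


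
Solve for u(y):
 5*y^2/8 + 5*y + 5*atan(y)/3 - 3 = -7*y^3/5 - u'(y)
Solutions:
 u(y) = C1 - 7*y^4/20 - 5*y^3/24 - 5*y^2/2 - 5*y*atan(y)/3 + 3*y + 5*log(y^2 + 1)/6


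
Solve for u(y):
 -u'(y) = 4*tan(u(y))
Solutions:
 u(y) = pi - asin(C1*exp(-4*y))
 u(y) = asin(C1*exp(-4*y))


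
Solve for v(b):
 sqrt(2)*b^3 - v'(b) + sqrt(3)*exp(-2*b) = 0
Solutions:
 v(b) = C1 + sqrt(2)*b^4/4 - sqrt(3)*exp(-2*b)/2


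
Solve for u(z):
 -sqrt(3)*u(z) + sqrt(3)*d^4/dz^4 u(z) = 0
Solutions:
 u(z) = C1*exp(-z) + C2*exp(z) + C3*sin(z) + C4*cos(z)


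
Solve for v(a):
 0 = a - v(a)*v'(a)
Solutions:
 v(a) = -sqrt(C1 + a^2)
 v(a) = sqrt(C1 + a^2)


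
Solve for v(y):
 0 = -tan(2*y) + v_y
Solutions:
 v(y) = C1 - log(cos(2*y))/2


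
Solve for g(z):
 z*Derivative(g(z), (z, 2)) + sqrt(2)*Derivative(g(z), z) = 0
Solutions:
 g(z) = C1 + C2*z^(1 - sqrt(2))


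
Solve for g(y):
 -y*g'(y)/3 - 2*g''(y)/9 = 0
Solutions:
 g(y) = C1 + C2*erf(sqrt(3)*y/2)


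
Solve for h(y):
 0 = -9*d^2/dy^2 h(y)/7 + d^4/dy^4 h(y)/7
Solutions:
 h(y) = C1 + C2*y + C3*exp(-3*y) + C4*exp(3*y)


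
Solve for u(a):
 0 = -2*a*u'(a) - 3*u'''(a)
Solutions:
 u(a) = C1 + Integral(C2*airyai(-2^(1/3)*3^(2/3)*a/3) + C3*airybi(-2^(1/3)*3^(2/3)*a/3), a)


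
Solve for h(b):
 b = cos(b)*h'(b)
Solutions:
 h(b) = C1 + Integral(b/cos(b), b)


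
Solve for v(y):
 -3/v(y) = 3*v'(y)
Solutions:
 v(y) = -sqrt(C1 - 2*y)
 v(y) = sqrt(C1 - 2*y)


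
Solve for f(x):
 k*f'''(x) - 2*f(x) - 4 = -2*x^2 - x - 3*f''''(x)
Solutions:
 f(x) = C1*exp(x*(-k - sqrt(k^2 + 12*(-k^2 + sqrt(k^4 + 512))^(1/3) - 96/(-k^2 + sqrt(k^4 + 512))^(1/3)) + sqrt(2)*sqrt(k^3/sqrt(k^2 + 12*(-k^2 + sqrt(k^4 + 512))^(1/3) - 96/(-k^2 + sqrt(k^4 + 512))^(1/3)) + k^2 - 6*(-k^2 + sqrt(k^4 + 512))^(1/3) + 48/(-k^2 + sqrt(k^4 + 512))^(1/3)))/12) + C2*exp(x*(-k + sqrt(k^2 + 12*(-k^2 + sqrt(k^4 + 512))^(1/3) - 96/(-k^2 + sqrt(k^4 + 512))^(1/3)) - sqrt(2)*sqrt(-k^3/sqrt(k^2 + 12*(-k^2 + sqrt(k^4 + 512))^(1/3) - 96/(-k^2 + sqrt(k^4 + 512))^(1/3)) + k^2 - 6*(-k^2 + sqrt(k^4 + 512))^(1/3) + 48/(-k^2 + sqrt(k^4 + 512))^(1/3)))/12) + C3*exp(x*(-k + sqrt(k^2 + 12*(-k^2 + sqrt(k^4 + 512))^(1/3) - 96/(-k^2 + sqrt(k^4 + 512))^(1/3)) + sqrt(2)*sqrt(-k^3/sqrt(k^2 + 12*(-k^2 + sqrt(k^4 + 512))^(1/3) - 96/(-k^2 + sqrt(k^4 + 512))^(1/3)) + k^2 - 6*(-k^2 + sqrt(k^4 + 512))^(1/3) + 48/(-k^2 + sqrt(k^4 + 512))^(1/3)))/12) + C4*exp(-x*(k + sqrt(k^2 + 12*(-k^2 + sqrt(k^4 + 512))^(1/3) - 96/(-k^2 + sqrt(k^4 + 512))^(1/3)) + sqrt(2)*sqrt(k^3/sqrt(k^2 + 12*(-k^2 + sqrt(k^4 + 512))^(1/3) - 96/(-k^2 + sqrt(k^4 + 512))^(1/3)) + k^2 - 6*(-k^2 + sqrt(k^4 + 512))^(1/3) + 48/(-k^2 + sqrt(k^4 + 512))^(1/3)))/12) + x^2 + x/2 - 2


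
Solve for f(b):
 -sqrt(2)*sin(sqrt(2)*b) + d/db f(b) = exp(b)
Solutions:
 f(b) = C1 + exp(b) - cos(sqrt(2)*b)


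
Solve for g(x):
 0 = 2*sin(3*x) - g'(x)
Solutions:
 g(x) = C1 - 2*cos(3*x)/3


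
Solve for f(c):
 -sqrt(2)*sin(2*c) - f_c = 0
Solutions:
 f(c) = C1 + sqrt(2)*cos(2*c)/2


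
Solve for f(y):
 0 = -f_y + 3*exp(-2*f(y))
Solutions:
 f(y) = log(-sqrt(C1 + 6*y))
 f(y) = log(C1 + 6*y)/2


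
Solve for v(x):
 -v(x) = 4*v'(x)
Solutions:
 v(x) = C1*exp(-x/4)


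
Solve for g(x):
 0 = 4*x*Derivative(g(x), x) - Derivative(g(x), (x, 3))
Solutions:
 g(x) = C1 + Integral(C2*airyai(2^(2/3)*x) + C3*airybi(2^(2/3)*x), x)


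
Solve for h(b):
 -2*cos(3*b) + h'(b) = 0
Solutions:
 h(b) = C1 + 2*sin(3*b)/3


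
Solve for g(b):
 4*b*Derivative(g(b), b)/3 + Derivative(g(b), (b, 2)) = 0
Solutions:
 g(b) = C1 + C2*erf(sqrt(6)*b/3)


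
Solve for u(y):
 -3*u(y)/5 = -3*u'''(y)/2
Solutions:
 u(y) = C3*exp(2^(1/3)*5^(2/3)*y/5) + (C1*sin(2^(1/3)*sqrt(3)*5^(2/3)*y/10) + C2*cos(2^(1/3)*sqrt(3)*5^(2/3)*y/10))*exp(-2^(1/3)*5^(2/3)*y/10)


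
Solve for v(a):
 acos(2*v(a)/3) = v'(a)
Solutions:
 Integral(1/acos(2*_y/3), (_y, v(a))) = C1 + a


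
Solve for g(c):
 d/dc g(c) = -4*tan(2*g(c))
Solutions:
 g(c) = -asin(C1*exp(-8*c))/2 + pi/2
 g(c) = asin(C1*exp(-8*c))/2


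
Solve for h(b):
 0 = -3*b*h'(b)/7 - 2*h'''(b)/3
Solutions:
 h(b) = C1 + Integral(C2*airyai(-42^(2/3)*b/14) + C3*airybi(-42^(2/3)*b/14), b)


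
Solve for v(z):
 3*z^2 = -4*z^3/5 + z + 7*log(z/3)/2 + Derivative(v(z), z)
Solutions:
 v(z) = C1 + z^4/5 + z^3 - z^2/2 - 7*z*log(z)/2 + 7*z/2 + 7*z*log(3)/2


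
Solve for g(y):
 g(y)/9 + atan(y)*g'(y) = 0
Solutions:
 g(y) = C1*exp(-Integral(1/atan(y), y)/9)


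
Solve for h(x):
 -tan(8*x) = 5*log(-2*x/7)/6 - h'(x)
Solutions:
 h(x) = C1 + 5*x*log(-x)/6 - 5*x*log(7)/6 - 5*x/6 + 5*x*log(2)/6 - log(cos(8*x))/8


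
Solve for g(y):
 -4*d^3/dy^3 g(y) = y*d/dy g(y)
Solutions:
 g(y) = C1 + Integral(C2*airyai(-2^(1/3)*y/2) + C3*airybi(-2^(1/3)*y/2), y)


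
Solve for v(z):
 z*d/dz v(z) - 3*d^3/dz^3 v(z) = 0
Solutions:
 v(z) = C1 + Integral(C2*airyai(3^(2/3)*z/3) + C3*airybi(3^(2/3)*z/3), z)


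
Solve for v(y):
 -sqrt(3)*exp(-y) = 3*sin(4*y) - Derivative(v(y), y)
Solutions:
 v(y) = C1 - 3*cos(4*y)/4 - sqrt(3)*exp(-y)


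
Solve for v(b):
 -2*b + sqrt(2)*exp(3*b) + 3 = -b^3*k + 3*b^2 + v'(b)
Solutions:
 v(b) = C1 + b^4*k/4 - b^3 - b^2 + 3*b + sqrt(2)*exp(3*b)/3


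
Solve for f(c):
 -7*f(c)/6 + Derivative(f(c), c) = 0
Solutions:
 f(c) = C1*exp(7*c/6)


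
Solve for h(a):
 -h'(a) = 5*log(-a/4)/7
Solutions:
 h(a) = C1 - 5*a*log(-a)/7 + 5*a*(1 + 2*log(2))/7


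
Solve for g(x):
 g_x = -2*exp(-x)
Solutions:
 g(x) = C1 + 2*exp(-x)


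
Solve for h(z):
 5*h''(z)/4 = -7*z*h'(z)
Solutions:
 h(z) = C1 + C2*erf(sqrt(70)*z/5)


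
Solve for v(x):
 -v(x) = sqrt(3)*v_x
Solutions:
 v(x) = C1*exp(-sqrt(3)*x/3)


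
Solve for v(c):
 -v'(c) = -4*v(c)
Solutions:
 v(c) = C1*exp(4*c)


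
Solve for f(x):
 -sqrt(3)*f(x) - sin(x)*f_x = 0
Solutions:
 f(x) = C1*(cos(x) + 1)^(sqrt(3)/2)/(cos(x) - 1)^(sqrt(3)/2)


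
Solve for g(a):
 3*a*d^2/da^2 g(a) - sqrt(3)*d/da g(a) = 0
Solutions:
 g(a) = C1 + C2*a^(sqrt(3)/3 + 1)


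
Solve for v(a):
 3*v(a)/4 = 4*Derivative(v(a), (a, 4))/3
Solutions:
 v(a) = C1*exp(-sqrt(3)*a/2) + C2*exp(sqrt(3)*a/2) + C3*sin(sqrt(3)*a/2) + C4*cos(sqrt(3)*a/2)


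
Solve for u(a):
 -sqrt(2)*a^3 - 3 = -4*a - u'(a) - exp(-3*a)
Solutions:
 u(a) = C1 + sqrt(2)*a^4/4 - 2*a^2 + 3*a + exp(-3*a)/3


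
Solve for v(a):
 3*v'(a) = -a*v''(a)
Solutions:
 v(a) = C1 + C2/a^2


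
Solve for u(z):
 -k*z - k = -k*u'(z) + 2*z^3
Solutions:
 u(z) = C1 + z^2/2 + z + z^4/(2*k)


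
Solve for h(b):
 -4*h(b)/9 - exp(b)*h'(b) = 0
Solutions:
 h(b) = C1*exp(4*exp(-b)/9)


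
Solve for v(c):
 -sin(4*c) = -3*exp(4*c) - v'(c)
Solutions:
 v(c) = C1 - 3*exp(4*c)/4 - cos(4*c)/4


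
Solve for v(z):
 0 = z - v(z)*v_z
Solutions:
 v(z) = -sqrt(C1 + z^2)
 v(z) = sqrt(C1 + z^2)


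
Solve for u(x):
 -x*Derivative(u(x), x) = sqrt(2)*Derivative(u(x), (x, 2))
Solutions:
 u(x) = C1 + C2*erf(2^(1/4)*x/2)


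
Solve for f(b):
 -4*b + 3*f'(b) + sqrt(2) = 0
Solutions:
 f(b) = C1 + 2*b^2/3 - sqrt(2)*b/3


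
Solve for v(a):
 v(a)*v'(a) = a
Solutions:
 v(a) = -sqrt(C1 + a^2)
 v(a) = sqrt(C1 + a^2)


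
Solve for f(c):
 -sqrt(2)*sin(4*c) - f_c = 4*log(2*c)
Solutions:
 f(c) = C1 - 4*c*log(c) - 4*c*log(2) + 4*c + sqrt(2)*cos(4*c)/4


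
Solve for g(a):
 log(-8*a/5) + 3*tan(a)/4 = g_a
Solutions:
 g(a) = C1 + a*log(-a) - a*log(5) - a + 3*a*log(2) - 3*log(cos(a))/4


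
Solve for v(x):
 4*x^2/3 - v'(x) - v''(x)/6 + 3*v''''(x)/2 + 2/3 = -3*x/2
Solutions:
 v(x) = C1 + C2*exp(-3^(1/3)*x*(3^(1/3)/(sqrt(6558) + 81)^(1/3) + (sqrt(6558) + 81)^(1/3))/18)*sin(3^(1/6)*x*(-3^(2/3)*(sqrt(6558) + 81)^(1/3) + 3/(sqrt(6558) + 81)^(1/3))/18) + C3*exp(-3^(1/3)*x*(3^(1/3)/(sqrt(6558) + 81)^(1/3) + (sqrt(6558) + 81)^(1/3))/18)*cos(3^(1/6)*x*(-3^(2/3)*(sqrt(6558) + 81)^(1/3) + 3/(sqrt(6558) + 81)^(1/3))/18) + C4*exp(3^(1/3)*x*(3^(1/3)/(sqrt(6558) + 81)^(1/3) + (sqrt(6558) + 81)^(1/3))/9) + 4*x^3/9 + 19*x^2/36 + 53*x/108


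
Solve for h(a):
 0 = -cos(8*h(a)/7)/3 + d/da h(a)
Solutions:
 -a/3 - 7*log(sin(8*h(a)/7) - 1)/16 + 7*log(sin(8*h(a)/7) + 1)/16 = C1


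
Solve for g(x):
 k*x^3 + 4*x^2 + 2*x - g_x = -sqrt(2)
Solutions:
 g(x) = C1 + k*x^4/4 + 4*x^3/3 + x^2 + sqrt(2)*x


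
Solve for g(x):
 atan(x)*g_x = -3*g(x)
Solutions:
 g(x) = C1*exp(-3*Integral(1/atan(x), x))


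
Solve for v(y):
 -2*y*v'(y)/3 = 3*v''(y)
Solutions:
 v(y) = C1 + C2*erf(y/3)


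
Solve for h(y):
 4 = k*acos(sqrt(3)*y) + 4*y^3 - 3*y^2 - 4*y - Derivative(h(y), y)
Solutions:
 h(y) = C1 + k*(y*acos(sqrt(3)*y) - sqrt(3)*sqrt(1 - 3*y^2)/3) + y^4 - y^3 - 2*y^2 - 4*y


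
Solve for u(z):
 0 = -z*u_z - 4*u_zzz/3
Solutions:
 u(z) = C1 + Integral(C2*airyai(-6^(1/3)*z/2) + C3*airybi(-6^(1/3)*z/2), z)


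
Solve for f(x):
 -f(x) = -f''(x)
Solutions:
 f(x) = C1*exp(-x) + C2*exp(x)


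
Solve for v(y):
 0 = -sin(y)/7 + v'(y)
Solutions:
 v(y) = C1 - cos(y)/7


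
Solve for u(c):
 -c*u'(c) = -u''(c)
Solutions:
 u(c) = C1 + C2*erfi(sqrt(2)*c/2)


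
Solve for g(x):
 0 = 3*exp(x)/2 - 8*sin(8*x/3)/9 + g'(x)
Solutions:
 g(x) = C1 - 3*exp(x)/2 - cos(8*x/3)/3


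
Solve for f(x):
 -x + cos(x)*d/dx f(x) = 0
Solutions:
 f(x) = C1 + Integral(x/cos(x), x)


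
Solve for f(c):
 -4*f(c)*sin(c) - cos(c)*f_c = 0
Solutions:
 f(c) = C1*cos(c)^4


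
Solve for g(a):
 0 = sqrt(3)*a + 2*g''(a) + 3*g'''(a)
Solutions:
 g(a) = C1 + C2*a + C3*exp(-2*a/3) - sqrt(3)*a^3/12 + 3*sqrt(3)*a^2/8


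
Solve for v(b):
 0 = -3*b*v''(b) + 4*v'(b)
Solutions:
 v(b) = C1 + C2*b^(7/3)


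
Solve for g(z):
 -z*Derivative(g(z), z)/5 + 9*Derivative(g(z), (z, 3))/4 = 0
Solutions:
 g(z) = C1 + Integral(C2*airyai(2^(2/3)*75^(1/3)*z/15) + C3*airybi(2^(2/3)*75^(1/3)*z/15), z)


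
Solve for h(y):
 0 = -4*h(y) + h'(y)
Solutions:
 h(y) = C1*exp(4*y)


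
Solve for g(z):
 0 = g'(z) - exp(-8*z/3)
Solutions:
 g(z) = C1 - 3*exp(-8*z/3)/8


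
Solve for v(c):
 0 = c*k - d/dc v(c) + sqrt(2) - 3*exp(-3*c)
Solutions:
 v(c) = C1 + c^2*k/2 + sqrt(2)*c + exp(-3*c)


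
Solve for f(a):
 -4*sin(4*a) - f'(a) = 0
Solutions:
 f(a) = C1 + cos(4*a)


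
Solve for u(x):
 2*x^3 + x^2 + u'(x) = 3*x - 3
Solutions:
 u(x) = C1 - x^4/2 - x^3/3 + 3*x^2/2 - 3*x


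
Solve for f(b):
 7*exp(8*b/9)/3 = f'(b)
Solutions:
 f(b) = C1 + 21*exp(8*b/9)/8


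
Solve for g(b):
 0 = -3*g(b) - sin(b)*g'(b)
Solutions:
 g(b) = C1*(cos(b) + 1)^(3/2)/(cos(b) - 1)^(3/2)


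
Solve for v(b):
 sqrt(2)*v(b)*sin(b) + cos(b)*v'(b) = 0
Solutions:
 v(b) = C1*cos(b)^(sqrt(2))


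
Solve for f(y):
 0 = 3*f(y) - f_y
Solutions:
 f(y) = C1*exp(3*y)


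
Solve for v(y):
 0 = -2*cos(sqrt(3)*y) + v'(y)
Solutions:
 v(y) = C1 + 2*sqrt(3)*sin(sqrt(3)*y)/3


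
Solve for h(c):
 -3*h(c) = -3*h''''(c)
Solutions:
 h(c) = C1*exp(-c) + C2*exp(c) + C3*sin(c) + C4*cos(c)


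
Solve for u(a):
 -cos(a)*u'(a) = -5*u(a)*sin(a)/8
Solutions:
 u(a) = C1/cos(a)^(5/8)


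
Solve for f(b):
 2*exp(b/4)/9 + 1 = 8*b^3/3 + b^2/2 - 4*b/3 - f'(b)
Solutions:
 f(b) = C1 + 2*b^4/3 + b^3/6 - 2*b^2/3 - b - 8*exp(b/4)/9


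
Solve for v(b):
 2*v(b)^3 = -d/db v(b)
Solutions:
 v(b) = -sqrt(2)*sqrt(-1/(C1 - 2*b))/2
 v(b) = sqrt(2)*sqrt(-1/(C1 - 2*b))/2


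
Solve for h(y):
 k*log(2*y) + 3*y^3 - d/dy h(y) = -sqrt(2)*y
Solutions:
 h(y) = C1 + k*y*log(y) - k*y + k*y*log(2) + 3*y^4/4 + sqrt(2)*y^2/2


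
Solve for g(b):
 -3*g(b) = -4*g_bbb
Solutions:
 g(b) = C3*exp(6^(1/3)*b/2) + (C1*sin(2^(1/3)*3^(5/6)*b/4) + C2*cos(2^(1/3)*3^(5/6)*b/4))*exp(-6^(1/3)*b/4)


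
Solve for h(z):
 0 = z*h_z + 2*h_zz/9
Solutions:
 h(z) = C1 + C2*erf(3*z/2)


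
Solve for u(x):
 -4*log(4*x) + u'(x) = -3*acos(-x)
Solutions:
 u(x) = C1 + 4*x*log(x) - 3*x*acos(-x) - 4*x + 8*x*log(2) - 3*sqrt(1 - x^2)


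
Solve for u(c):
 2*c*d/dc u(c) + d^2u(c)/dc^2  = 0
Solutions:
 u(c) = C1 + C2*erf(c)


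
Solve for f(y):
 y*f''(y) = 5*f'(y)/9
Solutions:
 f(y) = C1 + C2*y^(14/9)


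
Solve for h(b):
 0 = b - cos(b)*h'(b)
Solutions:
 h(b) = C1 + Integral(b/cos(b), b)


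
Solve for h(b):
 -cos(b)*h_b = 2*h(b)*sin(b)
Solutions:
 h(b) = C1*cos(b)^2


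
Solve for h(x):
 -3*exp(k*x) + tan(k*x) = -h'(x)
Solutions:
 h(x) = C1 + 3*Piecewise((exp(k*x)/k, Ne(k, 0)), (x, True)) - Piecewise((-log(cos(k*x))/k, Ne(k, 0)), (0, True))


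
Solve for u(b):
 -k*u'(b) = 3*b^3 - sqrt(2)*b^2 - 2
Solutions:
 u(b) = C1 - 3*b^4/(4*k) + sqrt(2)*b^3/(3*k) + 2*b/k


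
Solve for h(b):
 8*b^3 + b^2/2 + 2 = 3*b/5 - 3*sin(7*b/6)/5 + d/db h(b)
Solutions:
 h(b) = C1 + 2*b^4 + b^3/6 - 3*b^2/10 + 2*b - 18*cos(7*b/6)/35


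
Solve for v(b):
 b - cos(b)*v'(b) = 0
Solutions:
 v(b) = C1 + Integral(b/cos(b), b)


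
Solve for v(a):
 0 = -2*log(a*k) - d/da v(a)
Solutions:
 v(a) = C1 - 2*a*log(a*k) + 2*a


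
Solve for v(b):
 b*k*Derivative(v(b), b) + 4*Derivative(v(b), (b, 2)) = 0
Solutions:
 v(b) = Piecewise((-sqrt(2)*sqrt(pi)*C1*erf(sqrt(2)*b*sqrt(k)/4)/sqrt(k) - C2, (k > 0) | (k < 0)), (-C1*b - C2, True))


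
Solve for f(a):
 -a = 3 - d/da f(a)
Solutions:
 f(a) = C1 + a^2/2 + 3*a


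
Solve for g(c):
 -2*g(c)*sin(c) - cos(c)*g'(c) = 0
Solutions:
 g(c) = C1*cos(c)^2


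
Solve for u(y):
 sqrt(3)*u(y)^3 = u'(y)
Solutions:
 u(y) = -sqrt(2)*sqrt(-1/(C1 + sqrt(3)*y))/2
 u(y) = sqrt(2)*sqrt(-1/(C1 + sqrt(3)*y))/2


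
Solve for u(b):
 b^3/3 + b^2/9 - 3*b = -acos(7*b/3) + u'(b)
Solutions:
 u(b) = C1 + b^4/12 + b^3/27 - 3*b^2/2 + b*acos(7*b/3) - sqrt(9 - 49*b^2)/7


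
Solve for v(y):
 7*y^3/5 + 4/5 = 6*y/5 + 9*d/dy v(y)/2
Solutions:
 v(y) = C1 + 7*y^4/90 - 2*y^2/15 + 8*y/45


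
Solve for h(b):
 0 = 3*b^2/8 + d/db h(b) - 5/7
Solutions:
 h(b) = C1 - b^3/8 + 5*b/7


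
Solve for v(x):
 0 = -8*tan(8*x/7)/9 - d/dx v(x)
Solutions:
 v(x) = C1 + 7*log(cos(8*x/7))/9


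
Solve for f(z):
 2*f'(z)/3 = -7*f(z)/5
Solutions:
 f(z) = C1*exp(-21*z/10)


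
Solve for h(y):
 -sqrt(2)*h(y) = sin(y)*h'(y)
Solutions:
 h(y) = C1*(cos(y) + 1)^(sqrt(2)/2)/(cos(y) - 1)^(sqrt(2)/2)


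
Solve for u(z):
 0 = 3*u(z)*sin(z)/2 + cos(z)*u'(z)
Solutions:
 u(z) = C1*cos(z)^(3/2)


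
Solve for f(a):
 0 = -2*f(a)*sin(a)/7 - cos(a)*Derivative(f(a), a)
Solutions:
 f(a) = C1*cos(a)^(2/7)


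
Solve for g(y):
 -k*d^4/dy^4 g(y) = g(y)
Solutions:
 g(y) = C1*exp(-y*(-1/k)^(1/4)) + C2*exp(y*(-1/k)^(1/4)) + C3*exp(-I*y*(-1/k)^(1/4)) + C4*exp(I*y*(-1/k)^(1/4))


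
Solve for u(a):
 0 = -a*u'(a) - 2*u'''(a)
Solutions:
 u(a) = C1 + Integral(C2*airyai(-2^(2/3)*a/2) + C3*airybi(-2^(2/3)*a/2), a)


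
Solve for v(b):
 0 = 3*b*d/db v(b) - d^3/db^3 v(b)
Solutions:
 v(b) = C1 + Integral(C2*airyai(3^(1/3)*b) + C3*airybi(3^(1/3)*b), b)


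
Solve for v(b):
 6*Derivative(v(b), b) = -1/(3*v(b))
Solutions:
 v(b) = -sqrt(C1 - b)/3
 v(b) = sqrt(C1 - b)/3


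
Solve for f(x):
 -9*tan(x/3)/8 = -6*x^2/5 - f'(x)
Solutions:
 f(x) = C1 - 2*x^3/5 - 27*log(cos(x/3))/8


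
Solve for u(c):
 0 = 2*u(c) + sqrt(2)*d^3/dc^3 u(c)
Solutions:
 u(c) = C3*exp(-2^(1/6)*c) + (C1*sin(2^(1/6)*sqrt(3)*c/2) + C2*cos(2^(1/6)*sqrt(3)*c/2))*exp(2^(1/6)*c/2)


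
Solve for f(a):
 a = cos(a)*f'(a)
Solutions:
 f(a) = C1 + Integral(a/cos(a), a)


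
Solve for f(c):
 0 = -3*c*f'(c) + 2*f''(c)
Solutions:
 f(c) = C1 + C2*erfi(sqrt(3)*c/2)


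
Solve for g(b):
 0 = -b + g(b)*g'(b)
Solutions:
 g(b) = -sqrt(C1 + b^2)
 g(b) = sqrt(C1 + b^2)


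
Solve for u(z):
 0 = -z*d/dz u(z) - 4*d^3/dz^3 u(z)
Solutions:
 u(z) = C1 + Integral(C2*airyai(-2^(1/3)*z/2) + C3*airybi(-2^(1/3)*z/2), z)


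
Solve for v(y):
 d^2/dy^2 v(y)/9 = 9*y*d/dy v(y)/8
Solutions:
 v(y) = C1 + C2*erfi(9*y/4)


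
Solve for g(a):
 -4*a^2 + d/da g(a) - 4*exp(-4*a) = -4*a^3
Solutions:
 g(a) = C1 - a^4 + 4*a^3/3 - exp(-4*a)


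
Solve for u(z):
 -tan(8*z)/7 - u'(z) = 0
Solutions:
 u(z) = C1 + log(cos(8*z))/56


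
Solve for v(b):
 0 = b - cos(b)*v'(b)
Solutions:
 v(b) = C1 + Integral(b/cos(b), b)


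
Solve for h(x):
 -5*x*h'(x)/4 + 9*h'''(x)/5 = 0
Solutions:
 h(x) = C1 + Integral(C2*airyai(5^(2/3)*6^(1/3)*x/6) + C3*airybi(5^(2/3)*6^(1/3)*x/6), x)


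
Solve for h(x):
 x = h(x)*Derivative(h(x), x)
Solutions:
 h(x) = -sqrt(C1 + x^2)
 h(x) = sqrt(C1 + x^2)


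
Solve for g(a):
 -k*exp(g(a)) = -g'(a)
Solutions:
 g(a) = log(-1/(C1 + a*k))


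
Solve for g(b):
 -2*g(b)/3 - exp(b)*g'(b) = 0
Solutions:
 g(b) = C1*exp(2*exp(-b)/3)


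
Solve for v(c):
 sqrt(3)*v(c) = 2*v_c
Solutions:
 v(c) = C1*exp(sqrt(3)*c/2)


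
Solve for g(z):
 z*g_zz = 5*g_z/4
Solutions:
 g(z) = C1 + C2*z^(9/4)


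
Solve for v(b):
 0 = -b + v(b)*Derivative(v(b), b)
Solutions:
 v(b) = -sqrt(C1 + b^2)
 v(b) = sqrt(C1 + b^2)


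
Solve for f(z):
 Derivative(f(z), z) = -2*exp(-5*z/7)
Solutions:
 f(z) = C1 + 14*exp(-5*z/7)/5


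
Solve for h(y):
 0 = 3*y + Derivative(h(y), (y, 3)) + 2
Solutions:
 h(y) = C1 + C2*y + C3*y^2 - y^4/8 - y^3/3


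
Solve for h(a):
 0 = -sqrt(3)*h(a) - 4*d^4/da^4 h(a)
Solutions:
 h(a) = (C1*sin(3^(1/8)*a/2) + C2*cos(3^(1/8)*a/2))*exp(-3^(1/8)*a/2) + (C3*sin(3^(1/8)*a/2) + C4*cos(3^(1/8)*a/2))*exp(3^(1/8)*a/2)


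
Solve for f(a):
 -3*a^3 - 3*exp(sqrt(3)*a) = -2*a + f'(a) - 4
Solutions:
 f(a) = C1 - 3*a^4/4 + a^2 + 4*a - sqrt(3)*exp(sqrt(3)*a)


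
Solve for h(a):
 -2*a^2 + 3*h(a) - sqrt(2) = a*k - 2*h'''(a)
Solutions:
 h(a) = C3*exp(-2^(2/3)*3^(1/3)*a/2) + 2*a^2/3 + a*k/3 + (C1*sin(2^(2/3)*3^(5/6)*a/4) + C2*cos(2^(2/3)*3^(5/6)*a/4))*exp(2^(2/3)*3^(1/3)*a/4) + sqrt(2)/3


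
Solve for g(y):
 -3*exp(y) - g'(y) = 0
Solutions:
 g(y) = C1 - 3*exp(y)


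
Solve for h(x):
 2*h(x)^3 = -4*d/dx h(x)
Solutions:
 h(x) = -sqrt(-1/(C1 - x))
 h(x) = sqrt(-1/(C1 - x))


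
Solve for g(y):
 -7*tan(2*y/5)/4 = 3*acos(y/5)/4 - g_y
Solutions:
 g(y) = C1 + 3*y*acos(y/5)/4 - 3*sqrt(25 - y^2)/4 - 35*log(cos(2*y/5))/8


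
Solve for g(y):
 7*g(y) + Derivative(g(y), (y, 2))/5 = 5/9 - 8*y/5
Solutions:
 g(y) = C1*sin(sqrt(35)*y) + C2*cos(sqrt(35)*y) - 8*y/35 + 5/63


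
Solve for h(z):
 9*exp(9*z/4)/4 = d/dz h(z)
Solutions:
 h(z) = C1 + exp(9*z/4)


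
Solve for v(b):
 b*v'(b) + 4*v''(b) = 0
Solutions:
 v(b) = C1 + C2*erf(sqrt(2)*b/4)


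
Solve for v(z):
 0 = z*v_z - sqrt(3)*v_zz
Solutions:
 v(z) = C1 + C2*erfi(sqrt(2)*3^(3/4)*z/6)


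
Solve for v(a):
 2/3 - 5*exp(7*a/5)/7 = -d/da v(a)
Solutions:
 v(a) = C1 - 2*a/3 + 25*exp(7*a/5)/49


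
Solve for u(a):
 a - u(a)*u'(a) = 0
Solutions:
 u(a) = -sqrt(C1 + a^2)
 u(a) = sqrt(C1 + a^2)


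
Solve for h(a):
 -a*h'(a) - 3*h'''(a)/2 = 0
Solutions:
 h(a) = C1 + Integral(C2*airyai(-2^(1/3)*3^(2/3)*a/3) + C3*airybi(-2^(1/3)*3^(2/3)*a/3), a)


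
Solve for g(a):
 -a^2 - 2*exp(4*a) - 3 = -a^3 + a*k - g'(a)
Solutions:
 g(a) = C1 - a^4/4 + a^3/3 + a^2*k/2 + 3*a + exp(4*a)/2


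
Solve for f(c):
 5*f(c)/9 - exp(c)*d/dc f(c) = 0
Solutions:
 f(c) = C1*exp(-5*exp(-c)/9)


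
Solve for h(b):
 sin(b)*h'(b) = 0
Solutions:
 h(b) = C1


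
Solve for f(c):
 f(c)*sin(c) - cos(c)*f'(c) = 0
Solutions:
 f(c) = C1/cos(c)


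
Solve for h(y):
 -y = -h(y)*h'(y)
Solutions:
 h(y) = -sqrt(C1 + y^2)
 h(y) = sqrt(C1 + y^2)


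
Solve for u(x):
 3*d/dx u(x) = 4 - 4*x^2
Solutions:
 u(x) = C1 - 4*x^3/9 + 4*x/3


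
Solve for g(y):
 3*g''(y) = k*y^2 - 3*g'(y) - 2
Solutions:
 g(y) = C1 + C2*exp(-y) + k*y^3/9 - k*y^2/3 + 2*k*y/3 - 2*y/3


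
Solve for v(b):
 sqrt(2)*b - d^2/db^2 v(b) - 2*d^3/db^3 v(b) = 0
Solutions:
 v(b) = C1 + C2*b + C3*exp(-b/2) + sqrt(2)*b^3/6 - sqrt(2)*b^2


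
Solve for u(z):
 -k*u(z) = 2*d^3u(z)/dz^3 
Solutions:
 u(z) = C1*exp(2^(2/3)*z*(-k)^(1/3)/2) + C2*exp(2^(2/3)*z*(-k)^(1/3)*(-1 + sqrt(3)*I)/4) + C3*exp(-2^(2/3)*z*(-k)^(1/3)*(1 + sqrt(3)*I)/4)


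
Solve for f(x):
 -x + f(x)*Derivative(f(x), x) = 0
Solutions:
 f(x) = -sqrt(C1 + x^2)
 f(x) = sqrt(C1 + x^2)


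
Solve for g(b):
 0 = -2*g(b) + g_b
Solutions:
 g(b) = C1*exp(2*b)


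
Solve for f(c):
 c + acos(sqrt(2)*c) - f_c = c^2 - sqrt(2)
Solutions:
 f(c) = C1 - c^3/3 + c^2/2 + c*acos(sqrt(2)*c) + sqrt(2)*c - sqrt(2)*sqrt(1 - 2*c^2)/2


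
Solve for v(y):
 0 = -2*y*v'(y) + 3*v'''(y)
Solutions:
 v(y) = C1 + Integral(C2*airyai(2^(1/3)*3^(2/3)*y/3) + C3*airybi(2^(1/3)*3^(2/3)*y/3), y)


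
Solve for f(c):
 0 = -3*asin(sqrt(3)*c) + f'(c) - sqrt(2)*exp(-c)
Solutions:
 f(c) = C1 + 3*c*asin(sqrt(3)*c) + sqrt(3)*sqrt(1 - 3*c^2) - sqrt(2)*exp(-c)


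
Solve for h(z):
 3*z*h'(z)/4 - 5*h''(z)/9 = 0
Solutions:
 h(z) = C1 + C2*erfi(3*sqrt(30)*z/20)


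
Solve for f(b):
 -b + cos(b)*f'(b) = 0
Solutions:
 f(b) = C1 + Integral(b/cos(b), b)


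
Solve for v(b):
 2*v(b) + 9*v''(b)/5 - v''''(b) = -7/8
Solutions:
 v(b) = C1*exp(-sqrt(10)*b*sqrt(9 + sqrt(281))/10) + C2*exp(sqrt(10)*b*sqrt(9 + sqrt(281))/10) + C3*sin(sqrt(10)*b*sqrt(-9 + sqrt(281))/10) + C4*cos(sqrt(10)*b*sqrt(-9 + sqrt(281))/10) - 7/16


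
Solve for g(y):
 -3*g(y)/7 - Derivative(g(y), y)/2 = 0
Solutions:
 g(y) = C1*exp(-6*y/7)


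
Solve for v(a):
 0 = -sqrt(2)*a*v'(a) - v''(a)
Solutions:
 v(a) = C1 + C2*erf(2^(3/4)*a/2)


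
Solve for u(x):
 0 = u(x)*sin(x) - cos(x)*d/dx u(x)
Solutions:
 u(x) = C1/cos(x)


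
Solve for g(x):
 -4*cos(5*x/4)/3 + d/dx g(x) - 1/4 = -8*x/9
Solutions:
 g(x) = C1 - 4*x^2/9 + x/4 + 16*sin(5*x/4)/15


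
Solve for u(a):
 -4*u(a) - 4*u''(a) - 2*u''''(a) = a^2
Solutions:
 u(a) = -a^2/4 + (C1*sin(2^(1/4)*a*sqrt(sqrt(2) + 2)/2) + C2*cos(2^(1/4)*a*sqrt(sqrt(2) + 2)/2))*exp(-2^(1/4)*a*sqrt(2 - sqrt(2))/2) + (C3*sin(2^(1/4)*a*sqrt(sqrt(2) + 2)/2) + C4*cos(2^(1/4)*a*sqrt(sqrt(2) + 2)/2))*exp(2^(1/4)*a*sqrt(2 - sqrt(2))/2) + 1/2


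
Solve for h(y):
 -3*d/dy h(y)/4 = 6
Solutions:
 h(y) = C1 - 8*y


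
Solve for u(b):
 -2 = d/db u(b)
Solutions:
 u(b) = C1 - 2*b


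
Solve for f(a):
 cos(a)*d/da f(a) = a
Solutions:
 f(a) = C1 + Integral(a/cos(a), a)


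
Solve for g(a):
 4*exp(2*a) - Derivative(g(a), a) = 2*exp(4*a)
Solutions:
 g(a) = C1 - exp(4*a)/2 + 2*exp(2*a)


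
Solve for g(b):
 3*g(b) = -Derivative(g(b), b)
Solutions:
 g(b) = C1*exp(-3*b)


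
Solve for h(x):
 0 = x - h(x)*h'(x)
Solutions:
 h(x) = -sqrt(C1 + x^2)
 h(x) = sqrt(C1 + x^2)


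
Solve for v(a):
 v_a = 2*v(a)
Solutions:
 v(a) = C1*exp(2*a)


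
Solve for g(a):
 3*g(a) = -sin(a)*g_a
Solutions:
 g(a) = C1*(cos(a) + 1)^(3/2)/(cos(a) - 1)^(3/2)


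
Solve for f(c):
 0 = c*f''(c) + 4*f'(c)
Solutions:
 f(c) = C1 + C2/c^3


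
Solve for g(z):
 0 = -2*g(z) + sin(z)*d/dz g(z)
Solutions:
 g(z) = C1*(cos(z) - 1)/(cos(z) + 1)


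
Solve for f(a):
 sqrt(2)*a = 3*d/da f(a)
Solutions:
 f(a) = C1 + sqrt(2)*a^2/6


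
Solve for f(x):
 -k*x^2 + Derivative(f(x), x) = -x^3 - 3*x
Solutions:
 f(x) = C1 + k*x^3/3 - x^4/4 - 3*x^2/2


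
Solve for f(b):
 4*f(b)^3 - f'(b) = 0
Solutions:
 f(b) = -sqrt(2)*sqrt(-1/(C1 + 4*b))/2
 f(b) = sqrt(2)*sqrt(-1/(C1 + 4*b))/2


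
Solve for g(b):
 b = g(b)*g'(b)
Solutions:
 g(b) = -sqrt(C1 + b^2)
 g(b) = sqrt(C1 + b^2)


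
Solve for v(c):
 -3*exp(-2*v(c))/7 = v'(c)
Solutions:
 v(c) = log(-sqrt(C1 - 42*c)) - log(7)
 v(c) = log(C1 - 42*c)/2 - log(7)


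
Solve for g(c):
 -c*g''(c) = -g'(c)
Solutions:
 g(c) = C1 + C2*c^2


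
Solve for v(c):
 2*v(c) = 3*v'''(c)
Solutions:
 v(c) = C3*exp(2^(1/3)*3^(2/3)*c/3) + (C1*sin(2^(1/3)*3^(1/6)*c/2) + C2*cos(2^(1/3)*3^(1/6)*c/2))*exp(-2^(1/3)*3^(2/3)*c/6)


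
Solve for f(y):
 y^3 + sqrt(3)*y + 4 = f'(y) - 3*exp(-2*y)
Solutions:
 f(y) = C1 + y^4/4 + sqrt(3)*y^2/2 + 4*y - 3*exp(-2*y)/2


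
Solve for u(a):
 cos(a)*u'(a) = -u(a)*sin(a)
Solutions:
 u(a) = C1*cos(a)


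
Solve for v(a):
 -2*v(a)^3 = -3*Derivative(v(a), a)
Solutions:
 v(a) = -sqrt(6)*sqrt(-1/(C1 + 2*a))/2
 v(a) = sqrt(6)*sqrt(-1/(C1 + 2*a))/2


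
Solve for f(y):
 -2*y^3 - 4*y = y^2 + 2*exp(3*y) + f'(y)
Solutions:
 f(y) = C1 - y^4/2 - y^3/3 - 2*y^2 - 2*exp(3*y)/3


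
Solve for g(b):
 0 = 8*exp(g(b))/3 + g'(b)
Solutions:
 g(b) = log(1/(C1 + 8*b)) + log(3)


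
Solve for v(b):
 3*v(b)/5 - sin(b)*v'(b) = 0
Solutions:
 v(b) = C1*(cos(b) - 1)^(3/10)/(cos(b) + 1)^(3/10)


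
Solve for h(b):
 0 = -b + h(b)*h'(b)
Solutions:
 h(b) = -sqrt(C1 + b^2)
 h(b) = sqrt(C1 + b^2)


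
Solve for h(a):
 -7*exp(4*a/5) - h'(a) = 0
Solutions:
 h(a) = C1 - 35*exp(4*a/5)/4


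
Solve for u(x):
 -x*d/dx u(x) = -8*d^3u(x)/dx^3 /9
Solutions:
 u(x) = C1 + Integral(C2*airyai(3^(2/3)*x/2) + C3*airybi(3^(2/3)*x/2), x)


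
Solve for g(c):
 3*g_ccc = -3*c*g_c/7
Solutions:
 g(c) = C1 + Integral(C2*airyai(-7^(2/3)*c/7) + C3*airybi(-7^(2/3)*c/7), c)


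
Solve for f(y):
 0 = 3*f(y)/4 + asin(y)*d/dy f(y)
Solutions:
 f(y) = C1*exp(-3*Integral(1/asin(y), y)/4)


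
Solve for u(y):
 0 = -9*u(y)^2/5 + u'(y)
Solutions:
 u(y) = -5/(C1 + 9*y)


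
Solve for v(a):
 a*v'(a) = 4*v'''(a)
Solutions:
 v(a) = C1 + Integral(C2*airyai(2^(1/3)*a/2) + C3*airybi(2^(1/3)*a/2), a)


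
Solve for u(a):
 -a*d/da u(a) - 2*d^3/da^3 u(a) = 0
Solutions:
 u(a) = C1 + Integral(C2*airyai(-2^(2/3)*a/2) + C3*airybi(-2^(2/3)*a/2), a)


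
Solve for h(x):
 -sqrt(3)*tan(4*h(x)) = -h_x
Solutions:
 h(x) = -asin(C1*exp(4*sqrt(3)*x))/4 + pi/4
 h(x) = asin(C1*exp(4*sqrt(3)*x))/4


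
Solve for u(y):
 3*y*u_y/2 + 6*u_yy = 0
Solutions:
 u(y) = C1 + C2*erf(sqrt(2)*y/4)


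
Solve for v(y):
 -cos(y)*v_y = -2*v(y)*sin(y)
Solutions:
 v(y) = C1/cos(y)^2


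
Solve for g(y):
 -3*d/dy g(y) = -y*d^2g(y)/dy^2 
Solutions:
 g(y) = C1 + C2*y^4


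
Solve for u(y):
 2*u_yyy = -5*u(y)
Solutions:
 u(y) = C3*exp(-2^(2/3)*5^(1/3)*y/2) + (C1*sin(2^(2/3)*sqrt(3)*5^(1/3)*y/4) + C2*cos(2^(2/3)*sqrt(3)*5^(1/3)*y/4))*exp(2^(2/3)*5^(1/3)*y/4)


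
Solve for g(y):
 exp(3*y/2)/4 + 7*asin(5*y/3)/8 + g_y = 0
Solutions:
 g(y) = C1 - 7*y*asin(5*y/3)/8 - 7*sqrt(9 - 25*y^2)/40 - exp(3*y/2)/6


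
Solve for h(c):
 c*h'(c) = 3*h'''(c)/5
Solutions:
 h(c) = C1 + Integral(C2*airyai(3^(2/3)*5^(1/3)*c/3) + C3*airybi(3^(2/3)*5^(1/3)*c/3), c)


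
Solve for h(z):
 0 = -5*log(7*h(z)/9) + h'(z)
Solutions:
 Integral(1/(-log(_y) - log(7) + 2*log(3)), (_y, h(z)))/5 = C1 - z


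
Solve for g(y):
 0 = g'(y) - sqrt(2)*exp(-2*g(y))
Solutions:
 g(y) = log(-sqrt(C1 + 2*sqrt(2)*y))
 g(y) = log(C1 + 2*sqrt(2)*y)/2


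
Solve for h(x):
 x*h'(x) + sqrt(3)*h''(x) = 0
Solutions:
 h(x) = C1 + C2*erf(sqrt(2)*3^(3/4)*x/6)


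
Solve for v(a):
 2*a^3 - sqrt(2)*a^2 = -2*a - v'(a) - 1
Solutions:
 v(a) = C1 - a^4/2 + sqrt(2)*a^3/3 - a^2 - a


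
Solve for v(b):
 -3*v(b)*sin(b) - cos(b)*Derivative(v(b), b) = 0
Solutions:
 v(b) = C1*cos(b)^3


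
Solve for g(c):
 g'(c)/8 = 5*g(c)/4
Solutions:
 g(c) = C1*exp(10*c)


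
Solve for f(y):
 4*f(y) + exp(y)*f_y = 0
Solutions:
 f(y) = C1*exp(4*exp(-y))


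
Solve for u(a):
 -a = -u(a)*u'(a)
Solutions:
 u(a) = -sqrt(C1 + a^2)
 u(a) = sqrt(C1 + a^2)


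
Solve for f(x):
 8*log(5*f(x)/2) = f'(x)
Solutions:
 Integral(1/(-log(_y) - log(5) + log(2)), (_y, f(x)))/8 = C1 - x
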